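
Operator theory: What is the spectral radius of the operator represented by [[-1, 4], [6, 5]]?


For a 2x2 matrix, eigenvalues satisfy lambda^2 - (trace)*lambda + det = 0
trace = -1 + 5 = 4
det = -1*5 - 4*6 = -29
discriminant = 4^2 - 4*(-29) = 132
spectral radius = max |eigenvalue| = 7.7446

7.7446


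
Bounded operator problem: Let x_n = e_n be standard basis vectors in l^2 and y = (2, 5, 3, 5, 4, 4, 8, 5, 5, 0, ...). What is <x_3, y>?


x_3 = e_3 is the standard basis vector with 1 in position 3.
<x_3, y> = y_3 = 3
As n -> infinity, <x_n, y> -> 0, confirming weak convergence of (x_n) to 0.

3


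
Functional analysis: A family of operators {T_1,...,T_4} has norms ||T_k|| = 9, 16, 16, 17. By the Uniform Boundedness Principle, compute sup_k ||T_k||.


By the Uniform Boundedness Principle, the supremum of norms is finite.
sup_k ||T_k|| = max(9, 16, 16, 17) = 17

17


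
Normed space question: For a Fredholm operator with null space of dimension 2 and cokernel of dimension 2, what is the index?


The Fredholm index is defined as ind(T) = dim(ker T) - dim(coker T)
= 2 - 2
= 0

0


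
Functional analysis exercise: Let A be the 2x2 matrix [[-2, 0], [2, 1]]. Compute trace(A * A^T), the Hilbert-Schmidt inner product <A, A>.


trace(A * A^T) = sum of squares of all entries
= (-2)^2 + 0^2 + 2^2 + 1^2
= 4 + 0 + 4 + 1
= 9

9


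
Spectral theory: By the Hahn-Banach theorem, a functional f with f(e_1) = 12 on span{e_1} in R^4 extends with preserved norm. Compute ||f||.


The norm of f is given by ||f|| = sup_{||x||=1} |f(x)|.
On span{e_1}, ||e_1|| = 1, so ||f|| = |f(e_1)| / ||e_1||
= |12| / 1 = 12.0000

12.0000


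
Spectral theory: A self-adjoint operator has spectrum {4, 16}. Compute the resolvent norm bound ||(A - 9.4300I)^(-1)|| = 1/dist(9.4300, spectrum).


dist(9.4300, {4, 16}) = min(|9.4300 - 4|, |9.4300 - 16|)
= min(5.4300, 6.5700) = 5.4300
Resolvent bound = 1/5.4300 = 0.1842

0.1842


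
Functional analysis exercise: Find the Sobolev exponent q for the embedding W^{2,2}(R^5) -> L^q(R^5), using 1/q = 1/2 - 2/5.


Using the Sobolev embedding formula: 1/q = 1/p - k/n
1/q = 1/2 - 2/5 = 1/10
q = 1/(1/10) = 10

10.0000


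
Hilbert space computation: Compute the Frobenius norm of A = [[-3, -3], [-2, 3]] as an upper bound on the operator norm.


||A||_F^2 = sum a_ij^2
= (-3)^2 + (-3)^2 + (-2)^2 + 3^2
= 9 + 9 + 4 + 9 = 31
||A||_F = sqrt(31) = 5.5678

5.5678


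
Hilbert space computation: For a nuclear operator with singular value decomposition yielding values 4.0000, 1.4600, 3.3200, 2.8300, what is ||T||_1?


The nuclear norm is the sum of all singular values.
||T||_1 = 4.0000 + 1.4600 + 3.3200 + 2.8300
= 11.6100

11.6100


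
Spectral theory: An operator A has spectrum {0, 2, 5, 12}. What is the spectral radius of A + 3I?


Spectrum of A + 3I = {3, 5, 8, 15}
Spectral radius = max |lambda| over the shifted spectrum
= max(3, 5, 8, 15) = 15

15


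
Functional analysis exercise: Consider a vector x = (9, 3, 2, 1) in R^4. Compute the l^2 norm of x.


The l^2 norm = (sum |x_i|^2)^(1/2)
Sum of 2th powers = 81 + 9 + 4 + 1 = 95
||x||_2 = (95)^(1/2) = 9.7468

9.7468


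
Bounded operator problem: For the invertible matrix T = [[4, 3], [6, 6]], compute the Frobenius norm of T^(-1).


det(T) = 4*6 - 3*6 = 6
T^(-1) = (1/6) * [[6, -3], [-6, 4]] = [[1.0000, -0.5000], [-1.0000, 0.6667]]
||T^(-1)||_F^2 = 1.0000^2 + (-0.5000)^2 + (-1.0000)^2 + 0.6667^2 = 2.6944
||T^(-1)||_F = sqrt(2.6944) = 1.6415

1.6415


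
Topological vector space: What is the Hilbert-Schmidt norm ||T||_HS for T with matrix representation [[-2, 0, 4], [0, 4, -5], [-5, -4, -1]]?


The Hilbert-Schmidt norm is sqrt(sum of squares of all entries).
Sum of squares = (-2)^2 + 0^2 + 4^2 + 0^2 + 4^2 + (-5)^2 + (-5)^2 + (-4)^2 + (-1)^2
= 4 + 0 + 16 + 0 + 16 + 25 + 25 + 16 + 1 = 103
||T||_HS = sqrt(103) = 10.1489

10.1489


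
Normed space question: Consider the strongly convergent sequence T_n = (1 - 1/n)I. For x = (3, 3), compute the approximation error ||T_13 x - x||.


T_13 x - x = (1 - 1/13)x - x = -x/13
||x|| = sqrt(18) = 4.2426
||T_13 x - x|| = ||x||/13 = 4.2426/13 = 0.3264

0.3264


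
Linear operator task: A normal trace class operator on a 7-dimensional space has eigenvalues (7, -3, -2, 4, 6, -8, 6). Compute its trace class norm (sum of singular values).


For a normal operator, singular values equal |eigenvalues|.
Trace norm = sum |lambda_i| = 7 + 3 + 2 + 4 + 6 + 8 + 6
= 36

36


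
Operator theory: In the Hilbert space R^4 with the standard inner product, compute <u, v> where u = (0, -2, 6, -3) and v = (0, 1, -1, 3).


Computing the standard inner product <u, v> = sum u_i * v_i
= 0*0 + -2*1 + 6*-1 + -3*3
= 0 + -2 + -6 + -9
= -17

-17


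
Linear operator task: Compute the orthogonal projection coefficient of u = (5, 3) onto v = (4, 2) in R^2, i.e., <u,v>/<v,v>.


Computing <u,v> = 5*4 + 3*2 = 26
Computing <v,v> = 4^2 + 2^2 = 20
Projection coefficient = 26/20 = 1.3000

1.3000


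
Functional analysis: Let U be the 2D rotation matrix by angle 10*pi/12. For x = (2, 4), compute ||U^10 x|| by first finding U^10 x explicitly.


U is a rotation by theta = 10*pi/12
U^10 = rotation by 10*theta = 100*pi/12 = 4*pi/12 (mod 2*pi)
cos(4*pi/12) = 0.5000, sin(4*pi/12) = 0.8660
U^10 x = (0.5000 * 2 - 0.8660 * 4, 0.8660 * 2 + 0.5000 * 4)
= (-2.4641, 3.7321)
||U^10 x|| = sqrt((-2.4641)^2 + 3.7321^2) = sqrt(20.0000) = 4.4721

4.4721


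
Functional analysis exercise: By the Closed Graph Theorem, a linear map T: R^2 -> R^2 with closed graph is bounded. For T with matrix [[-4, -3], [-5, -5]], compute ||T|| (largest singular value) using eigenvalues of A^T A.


A^T A = [[41, 37], [37, 34]]
trace(A^T A) = 75, det(A^T A) = 25
discriminant = 75^2 - 4*25 = 5525
Largest eigenvalue of A^T A = (trace + sqrt(disc))/2 = 74.6652
||T|| = sqrt(74.6652) = 8.6409

8.6409


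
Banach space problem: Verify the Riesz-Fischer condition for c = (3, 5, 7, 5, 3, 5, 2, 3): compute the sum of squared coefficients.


sum |c_n|^2 = 3^2 + 5^2 + 7^2 + 5^2 + 3^2 + 5^2 + 2^2 + 3^2
= 9 + 25 + 49 + 25 + 9 + 25 + 4 + 9
= 155

155


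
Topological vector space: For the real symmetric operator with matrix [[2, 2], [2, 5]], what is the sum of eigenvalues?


For a self-adjoint (symmetric) matrix, the eigenvalues are real.
The sum of eigenvalues equals the trace of the matrix.
trace = 2 + 5 = 7

7


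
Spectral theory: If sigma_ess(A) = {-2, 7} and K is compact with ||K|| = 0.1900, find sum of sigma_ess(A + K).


By Weyl's theorem, the essential spectrum is invariant under compact perturbations.
sigma_ess(A + K) = sigma_ess(A) = {-2, 7}
Sum = -2 + 7 = 5

5


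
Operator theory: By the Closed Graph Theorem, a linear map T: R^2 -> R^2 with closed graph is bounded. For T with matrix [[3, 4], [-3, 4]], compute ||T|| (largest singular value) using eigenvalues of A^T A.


A^T A = [[18, 0], [0, 32]]
trace(A^T A) = 50, det(A^T A) = 576
discriminant = 50^2 - 4*576 = 196
Largest eigenvalue of A^T A = (trace + sqrt(disc))/2 = 32.0000
||T|| = sqrt(32.0000) = 5.6569

5.6569


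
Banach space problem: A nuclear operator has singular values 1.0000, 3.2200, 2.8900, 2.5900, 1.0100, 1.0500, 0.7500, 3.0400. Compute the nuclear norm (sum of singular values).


The nuclear norm is the sum of all singular values.
||T||_1 = 1.0000 + 3.2200 + 2.8900 + 2.5900 + 1.0100 + 1.0500 + 0.7500 + 3.0400
= 15.5500

15.5500


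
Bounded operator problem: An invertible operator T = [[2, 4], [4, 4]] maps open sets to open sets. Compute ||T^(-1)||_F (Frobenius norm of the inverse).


det(T) = 2*4 - 4*4 = -8
T^(-1) = (1/-8) * [[4, -4], [-4, 2]] = [[-0.5000, 0.5000], [0.5000, -0.2500]]
||T^(-1)||_F^2 = (-0.5000)^2 + 0.5000^2 + 0.5000^2 + (-0.2500)^2 = 0.8125
||T^(-1)||_F = sqrt(0.8125) = 0.9014

0.9014


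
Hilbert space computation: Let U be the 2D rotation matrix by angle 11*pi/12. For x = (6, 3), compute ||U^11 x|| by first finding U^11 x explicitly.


U is a rotation by theta = 11*pi/12
U^11 = rotation by 11*theta = 121*pi/12 = 1*pi/12 (mod 2*pi)
cos(1*pi/12) = 0.9659, sin(1*pi/12) = 0.2588
U^11 x = (0.9659 * 6 - 0.2588 * 3, 0.2588 * 6 + 0.9659 * 3)
= (5.0191, 4.4507)
||U^11 x|| = sqrt(5.0191^2 + 4.4507^2) = sqrt(45.0000) = 6.7082

6.7082


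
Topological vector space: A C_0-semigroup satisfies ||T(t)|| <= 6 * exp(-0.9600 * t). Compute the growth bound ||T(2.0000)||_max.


||T(2.0000)|| <= 6 * exp(-0.9600 * 2.0000)
= 6 * exp(-1.9200)
= 6 * 0.1466
= 0.8796

0.8796


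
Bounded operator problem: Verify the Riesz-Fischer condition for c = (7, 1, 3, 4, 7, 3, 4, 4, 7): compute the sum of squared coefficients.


sum |c_n|^2 = 7^2 + 1^2 + 3^2 + 4^2 + 7^2 + 3^2 + 4^2 + 4^2 + 7^2
= 49 + 1 + 9 + 16 + 49 + 9 + 16 + 16 + 49
= 214

214


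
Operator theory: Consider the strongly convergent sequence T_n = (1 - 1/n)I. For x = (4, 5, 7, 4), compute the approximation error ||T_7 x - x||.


T_7 x - x = (1 - 1/7)x - x = -x/7
||x|| = sqrt(106) = 10.2956
||T_7 x - x|| = ||x||/7 = 10.2956/7 = 1.4708

1.4708


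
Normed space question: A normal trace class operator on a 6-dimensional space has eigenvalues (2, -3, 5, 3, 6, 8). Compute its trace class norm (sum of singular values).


For a normal operator, singular values equal |eigenvalues|.
Trace norm = sum |lambda_i| = 2 + 3 + 5 + 3 + 6 + 8
= 27

27


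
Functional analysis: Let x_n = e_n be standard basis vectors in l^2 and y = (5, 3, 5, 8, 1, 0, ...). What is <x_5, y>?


x_5 = e_5 is the standard basis vector with 1 in position 5.
<x_5, y> = y_5 = 1
As n -> infinity, <x_n, y> -> 0, confirming weak convergence of (x_n) to 0.

1


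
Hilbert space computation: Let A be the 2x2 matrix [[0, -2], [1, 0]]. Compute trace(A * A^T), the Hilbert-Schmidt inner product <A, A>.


trace(A * A^T) = sum of squares of all entries
= 0^2 + (-2)^2 + 1^2 + 0^2
= 0 + 4 + 1 + 0
= 5

5


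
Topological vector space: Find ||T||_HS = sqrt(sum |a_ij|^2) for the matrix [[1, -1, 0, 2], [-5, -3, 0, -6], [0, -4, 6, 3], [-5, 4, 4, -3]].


The Hilbert-Schmidt norm is sqrt(sum of squares of all entries).
Sum of squares = 1^2 + (-1)^2 + 0^2 + 2^2 + (-5)^2 + (-3)^2 + 0^2 + (-6)^2 + 0^2 + (-4)^2 + 6^2 + 3^2 + (-5)^2 + 4^2 + 4^2 + (-3)^2
= 1 + 1 + 0 + 4 + 25 + 9 + 0 + 36 + 0 + 16 + 36 + 9 + 25 + 16 + 16 + 9 = 203
||T||_HS = sqrt(203) = 14.2478

14.2478


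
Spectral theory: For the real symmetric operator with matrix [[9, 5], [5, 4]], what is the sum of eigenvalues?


For a self-adjoint (symmetric) matrix, the eigenvalues are real.
The sum of eigenvalues equals the trace of the matrix.
trace = 9 + 4 = 13

13


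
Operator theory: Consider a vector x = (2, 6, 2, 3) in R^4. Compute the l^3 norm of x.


The l^3 norm = (sum |x_i|^3)^(1/3)
Sum of 3th powers = 8 + 216 + 8 + 27 = 259
||x||_3 = (259)^(1/3) = 6.3743

6.3743


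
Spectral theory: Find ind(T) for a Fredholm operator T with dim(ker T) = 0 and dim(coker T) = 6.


The Fredholm index is defined as ind(T) = dim(ker T) - dim(coker T)
= 0 - 6
= -6

-6


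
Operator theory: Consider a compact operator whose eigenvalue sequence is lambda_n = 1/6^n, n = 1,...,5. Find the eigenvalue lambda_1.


The eigenvalue formula gives lambda_1 = 1/6^1
= 1/6
= 0.1667

0.1667


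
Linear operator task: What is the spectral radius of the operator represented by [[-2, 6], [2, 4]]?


For a 2x2 matrix, eigenvalues satisfy lambda^2 - (trace)*lambda + det = 0
trace = -2 + 4 = 2
det = -2*4 - 6*2 = -20
discriminant = 2^2 - 4*(-20) = 84
spectral radius = max |eigenvalue| = 5.5826

5.5826


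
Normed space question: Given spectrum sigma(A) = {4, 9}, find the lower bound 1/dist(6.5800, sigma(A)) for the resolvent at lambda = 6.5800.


dist(6.5800, {4, 9}) = min(|6.5800 - 4|, |6.5800 - 9|)
= min(2.5800, 2.4200) = 2.4200
Resolvent bound = 1/2.4200 = 0.4132

0.4132


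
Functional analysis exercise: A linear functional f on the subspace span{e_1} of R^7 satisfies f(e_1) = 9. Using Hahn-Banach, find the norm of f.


The norm of f is given by ||f|| = sup_{||x||=1} |f(x)|.
On span{e_1}, ||e_1|| = 1, so ||f|| = |f(e_1)| / ||e_1||
= |9| / 1 = 9.0000

9.0000


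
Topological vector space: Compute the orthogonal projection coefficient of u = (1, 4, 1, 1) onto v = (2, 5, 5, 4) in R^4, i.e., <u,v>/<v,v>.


Computing <u,v> = 1*2 + 4*5 + 1*5 + 1*4 = 31
Computing <v,v> = 2^2 + 5^2 + 5^2 + 4^2 = 70
Projection coefficient = 31/70 = 0.4429

0.4429


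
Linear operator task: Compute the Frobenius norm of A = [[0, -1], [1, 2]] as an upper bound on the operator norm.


||A||_F^2 = sum a_ij^2
= 0^2 + (-1)^2 + 1^2 + 2^2
= 0 + 1 + 1 + 4 = 6
||A||_F = sqrt(6) = 2.4495

2.4495


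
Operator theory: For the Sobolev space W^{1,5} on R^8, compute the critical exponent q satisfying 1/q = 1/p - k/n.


Using the Sobolev embedding formula: 1/q = 1/p - k/n
1/q = 1/5 - 1/8 = 3/40
q = 1/(3/40) = 40/3 = 13.3333

13.3333


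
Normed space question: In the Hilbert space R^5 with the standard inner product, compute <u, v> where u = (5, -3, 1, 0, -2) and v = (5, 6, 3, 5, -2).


Computing the standard inner product <u, v> = sum u_i * v_i
= 5*5 + -3*6 + 1*3 + 0*5 + -2*-2
= 25 + -18 + 3 + 0 + 4
= 14

14


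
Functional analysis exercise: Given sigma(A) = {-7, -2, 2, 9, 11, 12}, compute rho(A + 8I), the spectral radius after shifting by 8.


Spectrum of A + 8I = {1, 6, 10, 17, 19, 20}
Spectral radius = max |lambda| over the shifted spectrum
= max(1, 6, 10, 17, 19, 20) = 20

20


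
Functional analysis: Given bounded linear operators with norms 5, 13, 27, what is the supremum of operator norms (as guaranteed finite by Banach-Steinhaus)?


By the Uniform Boundedness Principle, the supremum of norms is finite.
sup_k ||T_k|| = max(5, 13, 27) = 27

27


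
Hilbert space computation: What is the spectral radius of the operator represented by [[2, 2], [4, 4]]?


For a 2x2 matrix, eigenvalues satisfy lambda^2 - (trace)*lambda + det = 0
trace = 2 + 4 = 6
det = 2*4 - 2*4 = 0
discriminant = 6^2 - 4*(0) = 36
spectral radius = max |eigenvalue| = 6.0000

6.0000


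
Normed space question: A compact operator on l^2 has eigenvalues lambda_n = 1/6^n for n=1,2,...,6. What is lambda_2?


The eigenvalue formula gives lambda_2 = 1/6^2
= 1/36
= 0.0278

0.0278


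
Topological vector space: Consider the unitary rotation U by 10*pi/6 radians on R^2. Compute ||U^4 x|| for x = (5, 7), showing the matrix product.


U is a rotation by theta = 10*pi/6
U^4 = rotation by 4*theta = 40*pi/6 = 4*pi/6 (mod 2*pi)
cos(4*pi/6) = -0.5000, sin(4*pi/6) = 0.8660
U^4 x = (-0.5000 * 5 - 0.8660 * 7, 0.8660 * 5 + -0.5000 * 7)
= (-8.5622, 0.8301)
||U^4 x|| = sqrt((-8.5622)^2 + 0.8301^2) = sqrt(74.0000) = 8.6023

8.6023


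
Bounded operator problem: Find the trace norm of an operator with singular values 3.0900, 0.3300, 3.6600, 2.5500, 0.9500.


The nuclear norm is the sum of all singular values.
||T||_1 = 3.0900 + 0.3300 + 3.6600 + 2.5500 + 0.9500
= 10.5800

10.5800


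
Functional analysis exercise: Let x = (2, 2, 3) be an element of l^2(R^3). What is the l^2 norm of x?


The l^2 norm = (sum |x_i|^2)^(1/2)
Sum of 2th powers = 4 + 4 + 9 = 17
||x||_2 = (17)^(1/2) = 4.1231

4.1231


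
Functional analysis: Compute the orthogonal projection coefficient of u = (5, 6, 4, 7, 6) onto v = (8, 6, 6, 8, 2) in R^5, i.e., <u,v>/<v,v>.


Computing <u,v> = 5*8 + 6*6 + 4*6 + 7*8 + 6*2 = 168
Computing <v,v> = 8^2 + 6^2 + 6^2 + 8^2 + 2^2 = 204
Projection coefficient = 168/204 = 0.8235

0.8235


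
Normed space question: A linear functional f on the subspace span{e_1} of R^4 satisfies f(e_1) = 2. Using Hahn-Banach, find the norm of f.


The norm of f is given by ||f|| = sup_{||x||=1} |f(x)|.
On span{e_1}, ||e_1|| = 1, so ||f|| = |f(e_1)| / ||e_1||
= |2| / 1 = 2.0000

2.0000


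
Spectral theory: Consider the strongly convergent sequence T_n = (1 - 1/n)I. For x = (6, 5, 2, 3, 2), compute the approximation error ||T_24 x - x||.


T_24 x - x = (1 - 1/24)x - x = -x/24
||x|| = sqrt(78) = 8.8318
||T_24 x - x|| = ||x||/24 = 8.8318/24 = 0.3680

0.3680


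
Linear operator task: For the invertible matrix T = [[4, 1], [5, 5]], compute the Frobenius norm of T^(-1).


det(T) = 4*5 - 1*5 = 15
T^(-1) = (1/15) * [[5, -1], [-5, 4]] = [[0.3333, -0.0667], [-0.3333, 0.2667]]
||T^(-1)||_F^2 = 0.3333^2 + (-0.0667)^2 + (-0.3333)^2 + 0.2667^2 = 0.2978
||T^(-1)||_F = sqrt(0.2978) = 0.5457

0.5457


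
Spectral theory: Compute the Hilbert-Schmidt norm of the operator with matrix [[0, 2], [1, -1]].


The Hilbert-Schmidt norm is sqrt(sum of squares of all entries).
Sum of squares = 0^2 + 2^2 + 1^2 + (-1)^2
= 0 + 4 + 1 + 1 = 6
||T||_HS = sqrt(6) = 2.4495

2.4495


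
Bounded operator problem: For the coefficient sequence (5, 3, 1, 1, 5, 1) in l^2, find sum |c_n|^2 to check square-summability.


sum |c_n|^2 = 5^2 + 3^2 + 1^2 + 1^2 + 5^2 + 1^2
= 25 + 9 + 1 + 1 + 25 + 1
= 62

62


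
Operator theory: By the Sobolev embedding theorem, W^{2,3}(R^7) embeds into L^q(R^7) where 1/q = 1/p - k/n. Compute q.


Using the Sobolev embedding formula: 1/q = 1/p - k/n
1/q = 1/3 - 2/7 = 1/21
q = 1/(1/21) = 21

21.0000


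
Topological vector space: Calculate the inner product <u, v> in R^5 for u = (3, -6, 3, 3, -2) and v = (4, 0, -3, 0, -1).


Computing the standard inner product <u, v> = sum u_i * v_i
= 3*4 + -6*0 + 3*-3 + 3*0 + -2*-1
= 12 + 0 + -9 + 0 + 2
= 5

5


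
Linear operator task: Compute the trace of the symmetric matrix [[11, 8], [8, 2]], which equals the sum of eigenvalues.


For a self-adjoint (symmetric) matrix, the eigenvalues are real.
The sum of eigenvalues equals the trace of the matrix.
trace = 11 + 2 = 13

13


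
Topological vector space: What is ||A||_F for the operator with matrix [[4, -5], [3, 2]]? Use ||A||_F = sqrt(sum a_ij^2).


||A||_F^2 = sum a_ij^2
= 4^2 + (-5)^2 + 3^2 + 2^2
= 16 + 25 + 9 + 4 = 54
||A||_F = sqrt(54) = 7.3485

7.3485


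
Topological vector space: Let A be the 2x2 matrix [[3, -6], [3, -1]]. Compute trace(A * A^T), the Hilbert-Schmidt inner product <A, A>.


trace(A * A^T) = sum of squares of all entries
= 3^2 + (-6)^2 + 3^2 + (-1)^2
= 9 + 36 + 9 + 1
= 55

55


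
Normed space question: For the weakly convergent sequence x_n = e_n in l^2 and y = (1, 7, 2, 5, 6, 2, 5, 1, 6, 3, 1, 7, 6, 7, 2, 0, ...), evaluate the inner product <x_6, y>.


x_6 = e_6 is the standard basis vector with 1 in position 6.
<x_6, y> = y_6 = 2
As n -> infinity, <x_n, y> -> 0, confirming weak convergence of (x_n) to 0.

2


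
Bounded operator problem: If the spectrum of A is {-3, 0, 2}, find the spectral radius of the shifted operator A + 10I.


Spectrum of A + 10I = {7, 10, 12}
Spectral radius = max |lambda| over the shifted spectrum
= max(7, 10, 12) = 12

12


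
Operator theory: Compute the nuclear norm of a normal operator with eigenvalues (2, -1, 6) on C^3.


For a normal operator, singular values equal |eigenvalues|.
Trace norm = sum |lambda_i| = 2 + 1 + 6
= 9

9


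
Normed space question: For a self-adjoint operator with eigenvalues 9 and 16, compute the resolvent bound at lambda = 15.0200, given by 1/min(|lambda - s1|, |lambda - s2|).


dist(15.0200, {9, 16}) = min(|15.0200 - 9|, |15.0200 - 16|)
= min(6.0200, 0.9800) = 0.9800
Resolvent bound = 1/0.9800 = 1.0204

1.0204


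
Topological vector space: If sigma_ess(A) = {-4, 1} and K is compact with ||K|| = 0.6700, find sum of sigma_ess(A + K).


By Weyl's theorem, the essential spectrum is invariant under compact perturbations.
sigma_ess(A + K) = sigma_ess(A) = {-4, 1}
Sum = -4 + 1 = -3

-3


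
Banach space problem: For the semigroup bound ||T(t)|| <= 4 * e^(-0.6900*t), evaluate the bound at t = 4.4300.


||T(4.4300)|| <= 4 * exp(-0.6900 * 4.4300)
= 4 * exp(-3.0567)
= 4 * 0.0470
= 0.1882

0.1882


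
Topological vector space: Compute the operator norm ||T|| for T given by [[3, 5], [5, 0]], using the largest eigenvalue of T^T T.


A^T A = [[34, 15], [15, 25]]
trace(A^T A) = 59, det(A^T A) = 625
discriminant = 59^2 - 4*625 = 981
Largest eigenvalue of A^T A = (trace + sqrt(disc))/2 = 45.1605
||T|| = sqrt(45.1605) = 6.7202

6.7202


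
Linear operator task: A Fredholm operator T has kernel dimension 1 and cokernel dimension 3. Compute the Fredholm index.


The Fredholm index is defined as ind(T) = dim(ker T) - dim(coker T)
= 1 - 3
= -2

-2


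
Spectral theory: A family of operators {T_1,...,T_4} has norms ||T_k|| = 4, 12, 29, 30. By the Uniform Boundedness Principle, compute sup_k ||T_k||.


By the Uniform Boundedness Principle, the supremum of norms is finite.
sup_k ||T_k|| = max(4, 12, 29, 30) = 30

30


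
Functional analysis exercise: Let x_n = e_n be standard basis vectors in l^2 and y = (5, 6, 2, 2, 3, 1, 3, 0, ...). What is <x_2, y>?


x_2 = e_2 is the standard basis vector with 1 in position 2.
<x_2, y> = y_2 = 6
As n -> infinity, <x_n, y> -> 0, confirming weak convergence of (x_n) to 0.

6


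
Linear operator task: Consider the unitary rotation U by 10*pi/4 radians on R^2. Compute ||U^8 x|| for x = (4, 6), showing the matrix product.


U is a rotation by theta = 10*pi/4
U^8 = rotation by 8*theta = 80*pi/4 = 0*pi/4 (mod 2*pi)
cos(0*pi/4) = 1.0000, sin(0*pi/4) = 0.0000
U^8 x = (1.0000 * 4 - 0.0000 * 6, 0.0000 * 4 + 1.0000 * 6)
= (4.0000, 6.0000)
||U^8 x|| = sqrt(4.0000^2 + 6.0000^2) = sqrt(52.0000) = 7.2111

7.2111


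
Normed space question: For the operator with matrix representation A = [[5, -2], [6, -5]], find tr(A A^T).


trace(A * A^T) = sum of squares of all entries
= 5^2 + (-2)^2 + 6^2 + (-5)^2
= 25 + 4 + 36 + 25
= 90

90


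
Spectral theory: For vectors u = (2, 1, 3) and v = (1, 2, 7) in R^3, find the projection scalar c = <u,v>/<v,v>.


Computing <u,v> = 2*1 + 1*2 + 3*7 = 25
Computing <v,v> = 1^2 + 2^2 + 7^2 = 54
Projection coefficient = 25/54 = 0.4630

0.4630


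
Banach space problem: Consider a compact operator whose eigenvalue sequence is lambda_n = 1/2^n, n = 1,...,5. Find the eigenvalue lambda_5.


The eigenvalue formula gives lambda_5 = 1/2^5
= 1/32
= 0.0312

0.0312


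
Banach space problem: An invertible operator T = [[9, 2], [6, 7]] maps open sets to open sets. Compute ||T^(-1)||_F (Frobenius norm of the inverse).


det(T) = 9*7 - 2*6 = 51
T^(-1) = (1/51) * [[7, -2], [-6, 9]] = [[0.1373, -0.0392], [-0.1176, 0.1765]]
||T^(-1)||_F^2 = 0.1373^2 + (-0.0392)^2 + (-0.1176)^2 + 0.1765^2 = 0.0654
||T^(-1)||_F = sqrt(0.0654) = 0.2557

0.2557


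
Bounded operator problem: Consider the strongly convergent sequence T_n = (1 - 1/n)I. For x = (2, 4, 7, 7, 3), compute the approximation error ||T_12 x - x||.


T_12 x - x = (1 - 1/12)x - x = -x/12
||x|| = sqrt(127) = 11.2694
||T_12 x - x|| = ||x||/12 = 11.2694/12 = 0.9391

0.9391


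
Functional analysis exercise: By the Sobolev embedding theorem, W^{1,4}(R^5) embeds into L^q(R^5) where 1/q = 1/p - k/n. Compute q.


Using the Sobolev embedding formula: 1/q = 1/p - k/n
1/q = 1/4 - 1/5 = 1/20
q = 1/(1/20) = 20

20.0000


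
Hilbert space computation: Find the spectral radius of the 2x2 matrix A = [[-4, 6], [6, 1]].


For a 2x2 matrix, eigenvalues satisfy lambda^2 - (trace)*lambda + det = 0
trace = -4 + 1 = -3
det = -4*1 - 6*6 = -40
discriminant = (-3)^2 - 4*(-40) = 169
spectral radius = max |eigenvalue| = 8.0000

8.0000


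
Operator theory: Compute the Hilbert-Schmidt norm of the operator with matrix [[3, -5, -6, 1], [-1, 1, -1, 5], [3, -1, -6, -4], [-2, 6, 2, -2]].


The Hilbert-Schmidt norm is sqrt(sum of squares of all entries).
Sum of squares = 3^2 + (-5)^2 + (-6)^2 + 1^2 + (-1)^2 + 1^2 + (-1)^2 + 5^2 + 3^2 + (-1)^2 + (-6)^2 + (-4)^2 + (-2)^2 + 6^2 + 2^2 + (-2)^2
= 9 + 25 + 36 + 1 + 1 + 1 + 1 + 25 + 9 + 1 + 36 + 16 + 4 + 36 + 4 + 4 = 209
||T||_HS = sqrt(209) = 14.4568

14.4568


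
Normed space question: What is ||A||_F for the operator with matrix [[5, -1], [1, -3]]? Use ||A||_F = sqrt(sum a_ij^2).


||A||_F^2 = sum a_ij^2
= 5^2 + (-1)^2 + 1^2 + (-3)^2
= 25 + 1 + 1 + 9 = 36
||A||_F = sqrt(36) = 6.0000

6.0000


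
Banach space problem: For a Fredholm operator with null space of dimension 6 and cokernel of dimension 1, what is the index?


The Fredholm index is defined as ind(T) = dim(ker T) - dim(coker T)
= 6 - 1
= 5

5


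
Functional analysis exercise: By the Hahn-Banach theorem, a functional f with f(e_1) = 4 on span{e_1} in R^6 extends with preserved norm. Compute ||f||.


The norm of f is given by ||f|| = sup_{||x||=1} |f(x)|.
On span{e_1}, ||e_1|| = 1, so ||f|| = |f(e_1)| / ||e_1||
= |4| / 1 = 4.0000

4.0000


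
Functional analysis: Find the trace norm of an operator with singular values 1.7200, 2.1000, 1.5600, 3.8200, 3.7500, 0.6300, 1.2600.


The nuclear norm is the sum of all singular values.
||T||_1 = 1.7200 + 2.1000 + 1.5600 + 3.8200 + 3.7500 + 0.6300 + 1.2600
= 14.8400

14.8400


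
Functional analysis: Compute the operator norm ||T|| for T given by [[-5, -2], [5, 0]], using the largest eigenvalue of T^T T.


A^T A = [[50, 10], [10, 4]]
trace(A^T A) = 54, det(A^T A) = 100
discriminant = 54^2 - 4*100 = 2516
Largest eigenvalue of A^T A = (trace + sqrt(disc))/2 = 52.0799
||T|| = sqrt(52.0799) = 7.2166

7.2166


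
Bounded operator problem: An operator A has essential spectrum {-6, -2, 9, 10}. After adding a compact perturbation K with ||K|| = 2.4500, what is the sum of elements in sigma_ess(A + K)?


By Weyl's theorem, the essential spectrum is invariant under compact perturbations.
sigma_ess(A + K) = sigma_ess(A) = {-6, -2, 9, 10}
Sum = -6 + -2 + 9 + 10 = 11

11


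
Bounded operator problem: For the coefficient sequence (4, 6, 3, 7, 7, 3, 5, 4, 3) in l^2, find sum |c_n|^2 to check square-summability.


sum |c_n|^2 = 4^2 + 6^2 + 3^2 + 7^2 + 7^2 + 3^2 + 5^2 + 4^2 + 3^2
= 16 + 36 + 9 + 49 + 49 + 9 + 25 + 16 + 9
= 218

218


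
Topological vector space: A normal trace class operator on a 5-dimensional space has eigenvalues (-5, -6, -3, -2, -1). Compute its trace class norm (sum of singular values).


For a normal operator, singular values equal |eigenvalues|.
Trace norm = sum |lambda_i| = 5 + 6 + 3 + 2 + 1
= 17

17


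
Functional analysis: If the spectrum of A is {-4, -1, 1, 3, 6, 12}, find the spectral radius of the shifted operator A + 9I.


Spectrum of A + 9I = {5, 8, 10, 12, 15, 21}
Spectral radius = max |lambda| over the shifted spectrum
= max(5, 8, 10, 12, 15, 21) = 21

21


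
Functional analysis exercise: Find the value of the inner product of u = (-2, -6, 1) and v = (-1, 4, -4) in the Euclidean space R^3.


Computing the standard inner product <u, v> = sum u_i * v_i
= -2*-1 + -6*4 + 1*-4
= 2 + -24 + -4
= -26

-26


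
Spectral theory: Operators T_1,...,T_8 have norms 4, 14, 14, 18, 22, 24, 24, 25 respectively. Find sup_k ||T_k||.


By the Uniform Boundedness Principle, the supremum of norms is finite.
sup_k ||T_k|| = max(4, 14, 14, 18, 22, 24, 24, 25) = 25

25


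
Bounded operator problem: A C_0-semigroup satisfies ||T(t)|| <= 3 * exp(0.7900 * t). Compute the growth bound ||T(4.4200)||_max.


||T(4.4200)|| <= 3 * exp(0.7900 * 4.4200)
= 3 * exp(3.4918)
= 3 * 32.8450
= 98.5350

98.5350


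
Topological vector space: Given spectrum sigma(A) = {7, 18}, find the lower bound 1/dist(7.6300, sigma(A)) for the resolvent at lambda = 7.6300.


dist(7.6300, {7, 18}) = min(|7.6300 - 7|, |7.6300 - 18|)
= min(0.6300, 10.3700) = 0.6300
Resolvent bound = 1/0.6300 = 1.5873

1.5873


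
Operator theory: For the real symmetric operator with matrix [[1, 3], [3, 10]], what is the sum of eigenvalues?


For a self-adjoint (symmetric) matrix, the eigenvalues are real.
The sum of eigenvalues equals the trace of the matrix.
trace = 1 + 10 = 11

11


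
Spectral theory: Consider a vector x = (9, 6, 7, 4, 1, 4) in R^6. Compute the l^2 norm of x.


The l^2 norm = (sum |x_i|^2)^(1/2)
Sum of 2th powers = 81 + 36 + 49 + 16 + 1 + 16 = 199
||x||_2 = (199)^(1/2) = 14.1067

14.1067


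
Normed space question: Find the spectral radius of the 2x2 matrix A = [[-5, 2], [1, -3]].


For a 2x2 matrix, eigenvalues satisfy lambda^2 - (trace)*lambda + det = 0
trace = -5 + -3 = -8
det = -5*-3 - 2*1 = 13
discriminant = (-8)^2 - 4*(13) = 12
spectral radius = max |eigenvalue| = 5.7321

5.7321


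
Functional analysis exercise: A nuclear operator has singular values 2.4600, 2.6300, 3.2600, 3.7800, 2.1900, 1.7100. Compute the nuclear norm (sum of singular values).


The nuclear norm is the sum of all singular values.
||T||_1 = 2.4600 + 2.6300 + 3.2600 + 3.7800 + 2.1900 + 1.7100
= 16.0300

16.0300


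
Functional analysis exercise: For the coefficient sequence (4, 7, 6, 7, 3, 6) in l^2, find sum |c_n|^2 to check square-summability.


sum |c_n|^2 = 4^2 + 7^2 + 6^2 + 7^2 + 3^2 + 6^2
= 16 + 49 + 36 + 49 + 9 + 36
= 195

195


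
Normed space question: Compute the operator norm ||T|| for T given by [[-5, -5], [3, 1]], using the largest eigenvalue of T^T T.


A^T A = [[34, 28], [28, 26]]
trace(A^T A) = 60, det(A^T A) = 100
discriminant = 60^2 - 4*100 = 3200
Largest eigenvalue of A^T A = (trace + sqrt(disc))/2 = 58.2843
||T|| = sqrt(58.2843) = 7.6344

7.6344


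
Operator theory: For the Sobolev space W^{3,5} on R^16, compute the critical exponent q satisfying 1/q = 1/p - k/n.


Using the Sobolev embedding formula: 1/q = 1/p - k/n
1/q = 1/5 - 3/16 = 1/80
q = 1/(1/80) = 80

80.0000


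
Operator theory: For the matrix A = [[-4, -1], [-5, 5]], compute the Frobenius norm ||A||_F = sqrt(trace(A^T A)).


||A||_F^2 = sum a_ij^2
= (-4)^2 + (-1)^2 + (-5)^2 + 5^2
= 16 + 1 + 25 + 25 = 67
||A||_F = sqrt(67) = 8.1854

8.1854


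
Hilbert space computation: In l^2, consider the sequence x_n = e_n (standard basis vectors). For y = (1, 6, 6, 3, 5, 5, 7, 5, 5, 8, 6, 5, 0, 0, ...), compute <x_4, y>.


x_4 = e_4 is the standard basis vector with 1 in position 4.
<x_4, y> = y_4 = 3
As n -> infinity, <x_n, y> -> 0, confirming weak convergence of (x_n) to 0.

3


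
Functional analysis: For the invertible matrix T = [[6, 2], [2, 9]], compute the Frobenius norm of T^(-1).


det(T) = 6*9 - 2*2 = 50
T^(-1) = (1/50) * [[9, -2], [-2, 6]] = [[0.1800, -0.0400], [-0.0400, 0.1200]]
||T^(-1)||_F^2 = 0.1800^2 + (-0.0400)^2 + (-0.0400)^2 + 0.1200^2 = 0.0500
||T^(-1)||_F = sqrt(0.0500) = 0.2236

0.2236


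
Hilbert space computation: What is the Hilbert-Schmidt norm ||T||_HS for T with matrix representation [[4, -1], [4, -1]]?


The Hilbert-Schmidt norm is sqrt(sum of squares of all entries).
Sum of squares = 4^2 + (-1)^2 + 4^2 + (-1)^2
= 16 + 1 + 16 + 1 = 34
||T||_HS = sqrt(34) = 5.8310

5.8310


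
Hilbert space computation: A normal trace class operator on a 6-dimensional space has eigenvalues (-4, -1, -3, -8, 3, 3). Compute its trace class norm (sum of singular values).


For a normal operator, singular values equal |eigenvalues|.
Trace norm = sum |lambda_i| = 4 + 1 + 3 + 8 + 3 + 3
= 22

22


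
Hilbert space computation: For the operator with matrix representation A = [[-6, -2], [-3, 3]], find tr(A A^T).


trace(A * A^T) = sum of squares of all entries
= (-6)^2 + (-2)^2 + (-3)^2 + 3^2
= 36 + 4 + 9 + 9
= 58

58


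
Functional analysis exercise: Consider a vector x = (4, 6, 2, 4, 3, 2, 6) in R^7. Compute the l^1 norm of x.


The l^1 norm equals the sum of absolute values of all components.
||x||_1 = 4 + 6 + 2 + 4 + 3 + 2 + 6
= 27

27.0000


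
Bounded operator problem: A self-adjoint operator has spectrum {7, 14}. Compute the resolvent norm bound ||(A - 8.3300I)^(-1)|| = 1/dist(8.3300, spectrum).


dist(8.3300, {7, 14}) = min(|8.3300 - 7|, |8.3300 - 14|)
= min(1.3300, 5.6700) = 1.3300
Resolvent bound = 1/1.3300 = 0.7519

0.7519


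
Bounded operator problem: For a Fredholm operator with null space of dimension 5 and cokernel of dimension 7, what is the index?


The Fredholm index is defined as ind(T) = dim(ker T) - dim(coker T)
= 5 - 7
= -2

-2


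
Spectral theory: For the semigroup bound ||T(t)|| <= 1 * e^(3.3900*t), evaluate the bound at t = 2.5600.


||T(2.5600)|| <= 1 * exp(3.3900 * 2.5600)
= 1 * exp(8.6784)
= 1 * 5874.6396
= 5874.6396

5874.6396


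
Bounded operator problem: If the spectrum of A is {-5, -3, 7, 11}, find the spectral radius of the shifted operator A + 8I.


Spectrum of A + 8I = {3, 5, 15, 19}
Spectral radius = max |lambda| over the shifted spectrum
= max(3, 5, 15, 19) = 19

19


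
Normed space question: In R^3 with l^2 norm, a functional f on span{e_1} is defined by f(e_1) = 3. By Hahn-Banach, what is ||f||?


The norm of f is given by ||f|| = sup_{||x||=1} |f(x)|.
On span{e_1}, ||e_1|| = 1, so ||f|| = |f(e_1)| / ||e_1||
= |3| / 1 = 3.0000

3.0000


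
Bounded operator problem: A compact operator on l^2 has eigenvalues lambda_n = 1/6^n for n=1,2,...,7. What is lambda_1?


The eigenvalue formula gives lambda_1 = 1/6^1
= 1/6
= 0.1667

0.1667


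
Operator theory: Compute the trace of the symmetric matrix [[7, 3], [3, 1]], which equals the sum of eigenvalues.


For a self-adjoint (symmetric) matrix, the eigenvalues are real.
The sum of eigenvalues equals the trace of the matrix.
trace = 7 + 1 = 8

8


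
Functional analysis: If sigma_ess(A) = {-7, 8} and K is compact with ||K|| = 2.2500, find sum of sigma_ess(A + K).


By Weyl's theorem, the essential spectrum is invariant under compact perturbations.
sigma_ess(A + K) = sigma_ess(A) = {-7, 8}
Sum = -7 + 8 = 1

1


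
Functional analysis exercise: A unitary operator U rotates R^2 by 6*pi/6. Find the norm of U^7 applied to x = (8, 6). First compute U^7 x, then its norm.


U is a rotation by theta = 6*pi/6
U^7 = rotation by 7*theta = 42*pi/6 = 6*pi/6 (mod 2*pi)
cos(6*pi/6) = -1.0000, sin(6*pi/6) = 0.0000
U^7 x = (-1.0000 * 8 - 0.0000 * 6, 0.0000 * 8 + -1.0000 * 6)
= (-8.0000, -6.0000)
||U^7 x|| = sqrt((-8.0000)^2 + (-6.0000)^2) = sqrt(100.0000) = 10.0000

10.0000


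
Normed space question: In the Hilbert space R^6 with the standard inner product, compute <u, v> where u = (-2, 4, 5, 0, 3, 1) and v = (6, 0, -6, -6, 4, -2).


Computing the standard inner product <u, v> = sum u_i * v_i
= -2*6 + 4*0 + 5*-6 + 0*-6 + 3*4 + 1*-2
= -12 + 0 + -30 + 0 + 12 + -2
= -32

-32


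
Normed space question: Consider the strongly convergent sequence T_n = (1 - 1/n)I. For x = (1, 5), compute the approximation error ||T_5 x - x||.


T_5 x - x = (1 - 1/5)x - x = -x/5
||x|| = sqrt(26) = 5.0990
||T_5 x - x|| = ||x||/5 = 5.0990/5 = 1.0198

1.0198


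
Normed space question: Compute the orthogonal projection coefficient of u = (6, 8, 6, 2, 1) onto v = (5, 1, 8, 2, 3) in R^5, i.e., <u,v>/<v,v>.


Computing <u,v> = 6*5 + 8*1 + 6*8 + 2*2 + 1*3 = 93
Computing <v,v> = 5^2 + 1^2 + 8^2 + 2^2 + 3^2 = 103
Projection coefficient = 93/103 = 0.9029

0.9029


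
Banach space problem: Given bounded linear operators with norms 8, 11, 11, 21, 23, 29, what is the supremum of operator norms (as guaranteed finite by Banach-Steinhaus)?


By the Uniform Boundedness Principle, the supremum of norms is finite.
sup_k ||T_k|| = max(8, 11, 11, 21, 23, 29) = 29

29


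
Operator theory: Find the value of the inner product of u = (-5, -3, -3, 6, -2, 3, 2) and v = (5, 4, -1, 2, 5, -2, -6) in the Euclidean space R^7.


Computing the standard inner product <u, v> = sum u_i * v_i
= -5*5 + -3*4 + -3*-1 + 6*2 + -2*5 + 3*-2 + 2*-6
= -25 + -12 + 3 + 12 + -10 + -6 + -12
= -50

-50


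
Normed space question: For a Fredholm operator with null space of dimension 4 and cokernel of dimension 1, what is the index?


The Fredholm index is defined as ind(T) = dim(ker T) - dim(coker T)
= 4 - 1
= 3

3


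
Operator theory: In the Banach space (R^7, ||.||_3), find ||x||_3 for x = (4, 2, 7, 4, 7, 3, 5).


The l^3 norm = (sum |x_i|^3)^(1/3)
Sum of 3th powers = 64 + 8 + 343 + 64 + 343 + 27 + 125 = 974
||x||_3 = (974)^(1/3) = 9.9126

9.9126


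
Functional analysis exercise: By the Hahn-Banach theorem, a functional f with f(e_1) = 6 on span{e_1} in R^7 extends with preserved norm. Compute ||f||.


The norm of f is given by ||f|| = sup_{||x||=1} |f(x)|.
On span{e_1}, ||e_1|| = 1, so ||f|| = |f(e_1)| / ||e_1||
= |6| / 1 = 6.0000

6.0000


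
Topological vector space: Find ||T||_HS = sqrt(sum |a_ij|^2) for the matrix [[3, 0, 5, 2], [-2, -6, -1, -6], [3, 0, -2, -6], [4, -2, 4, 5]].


The Hilbert-Schmidt norm is sqrt(sum of squares of all entries).
Sum of squares = 3^2 + 0^2 + 5^2 + 2^2 + (-2)^2 + (-6)^2 + (-1)^2 + (-6)^2 + 3^2 + 0^2 + (-2)^2 + (-6)^2 + 4^2 + (-2)^2 + 4^2 + 5^2
= 9 + 0 + 25 + 4 + 4 + 36 + 1 + 36 + 9 + 0 + 4 + 36 + 16 + 4 + 16 + 25 = 225
||T||_HS = sqrt(225) = 15.0000

15.0000


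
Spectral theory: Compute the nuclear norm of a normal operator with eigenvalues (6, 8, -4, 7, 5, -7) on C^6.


For a normal operator, singular values equal |eigenvalues|.
Trace norm = sum |lambda_i| = 6 + 8 + 4 + 7 + 5 + 7
= 37

37


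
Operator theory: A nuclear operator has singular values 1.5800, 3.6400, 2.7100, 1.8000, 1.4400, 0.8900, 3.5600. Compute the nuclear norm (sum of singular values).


The nuclear norm is the sum of all singular values.
||T||_1 = 1.5800 + 3.6400 + 2.7100 + 1.8000 + 1.4400 + 0.8900 + 3.5600
= 15.6200

15.6200


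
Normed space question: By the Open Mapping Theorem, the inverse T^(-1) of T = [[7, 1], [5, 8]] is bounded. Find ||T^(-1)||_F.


det(T) = 7*8 - 1*5 = 51
T^(-1) = (1/51) * [[8, -1], [-5, 7]] = [[0.1569, -0.0196], [-0.0980, 0.1373]]
||T^(-1)||_F^2 = 0.1569^2 + (-0.0196)^2 + (-0.0980)^2 + 0.1373^2 = 0.0534
||T^(-1)||_F = sqrt(0.0534) = 0.2312

0.2312


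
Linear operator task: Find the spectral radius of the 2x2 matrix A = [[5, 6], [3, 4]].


For a 2x2 matrix, eigenvalues satisfy lambda^2 - (trace)*lambda + det = 0
trace = 5 + 4 = 9
det = 5*4 - 6*3 = 2
discriminant = 9^2 - 4*(2) = 73
spectral radius = max |eigenvalue| = 8.7720

8.7720


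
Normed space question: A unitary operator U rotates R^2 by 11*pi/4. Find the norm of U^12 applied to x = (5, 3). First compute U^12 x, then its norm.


U is a rotation by theta = 11*pi/4
U^12 = rotation by 12*theta = 132*pi/4 = 4*pi/4 (mod 2*pi)
cos(4*pi/4) = -1.0000, sin(4*pi/4) = 0.0000
U^12 x = (-1.0000 * 5 - 0.0000 * 3, 0.0000 * 5 + -1.0000 * 3)
= (-5.0000, -3.0000)
||U^12 x|| = sqrt((-5.0000)^2 + (-3.0000)^2) = sqrt(34.0000) = 5.8310

5.8310


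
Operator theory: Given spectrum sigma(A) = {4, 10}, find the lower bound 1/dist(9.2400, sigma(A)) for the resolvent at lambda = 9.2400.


dist(9.2400, {4, 10}) = min(|9.2400 - 4|, |9.2400 - 10|)
= min(5.2400, 0.7600) = 0.7600
Resolvent bound = 1/0.7600 = 1.3158

1.3158


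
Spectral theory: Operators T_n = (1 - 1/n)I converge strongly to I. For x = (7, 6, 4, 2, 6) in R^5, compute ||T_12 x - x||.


T_12 x - x = (1 - 1/12)x - x = -x/12
||x|| = sqrt(141) = 11.8743
||T_12 x - x|| = ||x||/12 = 11.8743/12 = 0.9895

0.9895


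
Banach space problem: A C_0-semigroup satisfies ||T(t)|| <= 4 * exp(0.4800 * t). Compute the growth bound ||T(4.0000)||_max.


||T(4.0000)|| <= 4 * exp(0.4800 * 4.0000)
= 4 * exp(1.9200)
= 4 * 6.8210
= 27.2838

27.2838


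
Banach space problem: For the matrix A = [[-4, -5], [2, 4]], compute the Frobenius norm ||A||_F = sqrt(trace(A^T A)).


||A||_F^2 = sum a_ij^2
= (-4)^2 + (-5)^2 + 2^2 + 4^2
= 16 + 25 + 4 + 16 = 61
||A||_F = sqrt(61) = 7.8102

7.8102


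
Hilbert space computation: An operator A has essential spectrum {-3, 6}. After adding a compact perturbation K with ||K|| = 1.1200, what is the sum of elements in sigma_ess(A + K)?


By Weyl's theorem, the essential spectrum is invariant under compact perturbations.
sigma_ess(A + K) = sigma_ess(A) = {-3, 6}
Sum = -3 + 6 = 3

3


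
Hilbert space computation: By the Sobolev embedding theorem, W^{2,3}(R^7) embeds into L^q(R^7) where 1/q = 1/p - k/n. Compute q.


Using the Sobolev embedding formula: 1/q = 1/p - k/n
1/q = 1/3 - 2/7 = 1/21
q = 1/(1/21) = 21

21.0000
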